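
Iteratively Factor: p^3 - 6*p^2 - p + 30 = (p - 5)*(p^2 - p - 6) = (p - 5)*(p - 3)*(p + 2)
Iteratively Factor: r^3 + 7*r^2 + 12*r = (r)*(r^2 + 7*r + 12) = r*(r + 3)*(r + 4)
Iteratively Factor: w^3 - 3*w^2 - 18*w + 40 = (w + 4)*(w^2 - 7*w + 10) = (w - 2)*(w + 4)*(w - 5)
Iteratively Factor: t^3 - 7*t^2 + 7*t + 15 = (t + 1)*(t^2 - 8*t + 15) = (t - 3)*(t + 1)*(t - 5)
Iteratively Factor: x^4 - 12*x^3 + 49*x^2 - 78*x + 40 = (x - 4)*(x^3 - 8*x^2 + 17*x - 10) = (x - 5)*(x - 4)*(x^2 - 3*x + 2) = (x - 5)*(x - 4)*(x - 2)*(x - 1)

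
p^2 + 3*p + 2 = (p + 1)*(p + 2)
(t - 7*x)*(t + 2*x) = t^2 - 5*t*x - 14*x^2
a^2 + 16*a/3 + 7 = (a + 7/3)*(a + 3)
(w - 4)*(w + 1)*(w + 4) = w^3 + w^2 - 16*w - 16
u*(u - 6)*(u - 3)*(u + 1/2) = u^4 - 17*u^3/2 + 27*u^2/2 + 9*u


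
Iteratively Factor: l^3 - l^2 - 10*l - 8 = (l - 4)*(l^2 + 3*l + 2) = (l - 4)*(l + 1)*(l + 2)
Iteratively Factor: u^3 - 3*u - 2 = (u + 1)*(u^2 - u - 2) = (u + 1)^2*(u - 2)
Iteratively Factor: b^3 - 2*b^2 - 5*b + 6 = (b - 3)*(b^2 + b - 2) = (b - 3)*(b - 1)*(b + 2)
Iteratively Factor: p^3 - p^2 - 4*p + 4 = (p - 1)*(p^2 - 4) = (p - 2)*(p - 1)*(p + 2)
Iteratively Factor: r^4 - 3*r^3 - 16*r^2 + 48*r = (r - 3)*(r^3 - 16*r) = r*(r - 3)*(r^2 - 16) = r*(r - 4)*(r - 3)*(r + 4)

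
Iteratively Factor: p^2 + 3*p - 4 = (p + 4)*(p - 1)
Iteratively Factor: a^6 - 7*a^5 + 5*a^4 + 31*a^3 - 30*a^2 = (a - 3)*(a^5 - 4*a^4 - 7*a^3 + 10*a^2) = (a - 3)*(a + 2)*(a^4 - 6*a^3 + 5*a^2) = a*(a - 3)*(a + 2)*(a^3 - 6*a^2 + 5*a) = a^2*(a - 3)*(a + 2)*(a^2 - 6*a + 5) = a^2*(a - 3)*(a - 1)*(a + 2)*(a - 5)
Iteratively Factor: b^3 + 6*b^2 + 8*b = (b + 4)*(b^2 + 2*b) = (b + 2)*(b + 4)*(b)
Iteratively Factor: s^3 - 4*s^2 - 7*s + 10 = (s - 5)*(s^2 + s - 2) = (s - 5)*(s - 1)*(s + 2)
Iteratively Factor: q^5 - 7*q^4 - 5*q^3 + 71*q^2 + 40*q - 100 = (q - 1)*(q^4 - 6*q^3 - 11*q^2 + 60*q + 100) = (q - 1)*(q + 2)*(q^3 - 8*q^2 + 5*q + 50) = (q - 1)*(q + 2)^2*(q^2 - 10*q + 25) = (q - 5)*(q - 1)*(q + 2)^2*(q - 5)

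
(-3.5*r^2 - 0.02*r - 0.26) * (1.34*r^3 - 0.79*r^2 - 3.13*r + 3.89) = -4.69*r^5 + 2.7382*r^4 + 10.6224*r^3 - 13.347*r^2 + 0.736*r - 1.0114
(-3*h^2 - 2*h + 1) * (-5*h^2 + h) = 15*h^4 + 7*h^3 - 7*h^2 + h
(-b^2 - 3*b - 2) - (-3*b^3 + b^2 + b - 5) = 3*b^3 - 2*b^2 - 4*b + 3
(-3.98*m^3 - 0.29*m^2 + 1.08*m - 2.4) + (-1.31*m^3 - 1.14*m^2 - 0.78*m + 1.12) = -5.29*m^3 - 1.43*m^2 + 0.3*m - 1.28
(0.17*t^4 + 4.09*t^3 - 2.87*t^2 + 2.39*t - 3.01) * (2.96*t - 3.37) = 0.5032*t^5 + 11.5335*t^4 - 22.2785*t^3 + 16.7463*t^2 - 16.9639*t + 10.1437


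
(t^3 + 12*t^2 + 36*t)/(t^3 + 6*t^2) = (t + 6)/t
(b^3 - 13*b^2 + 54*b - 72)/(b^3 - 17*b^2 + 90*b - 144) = (b - 4)/(b - 8)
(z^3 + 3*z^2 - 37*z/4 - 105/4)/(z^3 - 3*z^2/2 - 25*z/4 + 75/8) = 2*(2*z^2 + z - 21)/(4*z^2 - 16*z + 15)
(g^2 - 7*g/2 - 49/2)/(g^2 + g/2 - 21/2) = (g - 7)/(g - 3)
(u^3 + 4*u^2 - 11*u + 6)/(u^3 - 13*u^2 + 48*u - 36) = (u^2 + 5*u - 6)/(u^2 - 12*u + 36)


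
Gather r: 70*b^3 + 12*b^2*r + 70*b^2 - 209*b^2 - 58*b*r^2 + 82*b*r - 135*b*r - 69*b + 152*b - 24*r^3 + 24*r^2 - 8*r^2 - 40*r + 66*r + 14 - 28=70*b^3 - 139*b^2 + 83*b - 24*r^3 + r^2*(16 - 58*b) + r*(12*b^2 - 53*b + 26) - 14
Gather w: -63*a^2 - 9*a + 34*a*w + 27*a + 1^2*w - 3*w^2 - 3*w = -63*a^2 + 18*a - 3*w^2 + w*(34*a - 2)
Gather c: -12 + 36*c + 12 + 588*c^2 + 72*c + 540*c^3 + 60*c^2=540*c^3 + 648*c^2 + 108*c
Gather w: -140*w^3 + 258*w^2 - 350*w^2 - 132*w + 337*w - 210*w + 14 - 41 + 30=-140*w^3 - 92*w^2 - 5*w + 3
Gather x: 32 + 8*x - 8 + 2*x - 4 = 10*x + 20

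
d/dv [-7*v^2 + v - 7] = 1 - 14*v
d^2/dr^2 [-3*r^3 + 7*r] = -18*r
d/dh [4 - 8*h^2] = -16*h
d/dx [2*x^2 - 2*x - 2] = 4*x - 2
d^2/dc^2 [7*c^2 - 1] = 14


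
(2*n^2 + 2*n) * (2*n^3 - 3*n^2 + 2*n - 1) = 4*n^5 - 2*n^4 - 2*n^3 + 2*n^2 - 2*n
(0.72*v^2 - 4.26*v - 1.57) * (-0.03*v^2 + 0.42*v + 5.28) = -0.0216*v^4 + 0.4302*v^3 + 2.0595*v^2 - 23.1522*v - 8.2896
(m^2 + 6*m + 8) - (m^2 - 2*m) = 8*m + 8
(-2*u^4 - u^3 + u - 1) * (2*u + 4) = -4*u^5 - 10*u^4 - 4*u^3 + 2*u^2 + 2*u - 4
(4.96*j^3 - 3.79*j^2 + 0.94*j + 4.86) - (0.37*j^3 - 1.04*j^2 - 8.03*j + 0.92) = 4.59*j^3 - 2.75*j^2 + 8.97*j + 3.94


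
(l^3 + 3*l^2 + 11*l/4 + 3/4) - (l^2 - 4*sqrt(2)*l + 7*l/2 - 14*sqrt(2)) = l^3 + 2*l^2 - 3*l/4 + 4*sqrt(2)*l + 3/4 + 14*sqrt(2)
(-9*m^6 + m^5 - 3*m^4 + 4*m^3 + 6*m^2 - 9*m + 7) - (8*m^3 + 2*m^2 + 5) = -9*m^6 + m^5 - 3*m^4 - 4*m^3 + 4*m^2 - 9*m + 2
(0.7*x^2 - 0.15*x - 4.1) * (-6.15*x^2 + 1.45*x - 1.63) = -4.305*x^4 + 1.9375*x^3 + 23.8565*x^2 - 5.7005*x + 6.683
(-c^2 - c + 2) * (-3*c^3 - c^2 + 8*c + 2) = 3*c^5 + 4*c^4 - 13*c^3 - 12*c^2 + 14*c + 4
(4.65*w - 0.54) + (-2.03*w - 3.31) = 2.62*w - 3.85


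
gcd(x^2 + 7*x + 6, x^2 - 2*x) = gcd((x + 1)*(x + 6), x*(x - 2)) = 1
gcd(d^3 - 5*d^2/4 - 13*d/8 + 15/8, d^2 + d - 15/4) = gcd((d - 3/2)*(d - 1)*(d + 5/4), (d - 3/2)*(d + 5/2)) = d - 3/2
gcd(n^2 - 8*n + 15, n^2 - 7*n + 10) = n - 5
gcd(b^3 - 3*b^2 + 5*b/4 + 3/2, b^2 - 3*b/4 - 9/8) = b - 3/2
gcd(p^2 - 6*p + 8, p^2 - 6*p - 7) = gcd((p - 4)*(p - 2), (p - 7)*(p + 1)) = 1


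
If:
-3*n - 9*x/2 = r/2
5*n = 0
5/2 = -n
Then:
No Solution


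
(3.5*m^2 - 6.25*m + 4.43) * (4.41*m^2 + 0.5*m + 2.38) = 15.435*m^4 - 25.8125*m^3 + 24.7413*m^2 - 12.66*m + 10.5434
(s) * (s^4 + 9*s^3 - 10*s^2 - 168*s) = s^5 + 9*s^4 - 10*s^3 - 168*s^2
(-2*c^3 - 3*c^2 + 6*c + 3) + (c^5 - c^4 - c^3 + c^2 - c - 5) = c^5 - c^4 - 3*c^3 - 2*c^2 + 5*c - 2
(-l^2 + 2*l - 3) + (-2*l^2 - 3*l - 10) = -3*l^2 - l - 13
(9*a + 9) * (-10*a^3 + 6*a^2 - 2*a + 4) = -90*a^4 - 36*a^3 + 36*a^2 + 18*a + 36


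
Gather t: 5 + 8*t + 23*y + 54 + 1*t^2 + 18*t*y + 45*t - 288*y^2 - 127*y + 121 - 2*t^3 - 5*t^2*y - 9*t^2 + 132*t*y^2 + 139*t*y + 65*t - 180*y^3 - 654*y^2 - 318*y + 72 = -2*t^3 + t^2*(-5*y - 8) + t*(132*y^2 + 157*y + 118) - 180*y^3 - 942*y^2 - 422*y + 252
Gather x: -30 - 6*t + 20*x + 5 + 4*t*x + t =-5*t + x*(4*t + 20) - 25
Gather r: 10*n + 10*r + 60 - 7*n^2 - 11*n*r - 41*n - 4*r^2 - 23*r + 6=-7*n^2 - 31*n - 4*r^2 + r*(-11*n - 13) + 66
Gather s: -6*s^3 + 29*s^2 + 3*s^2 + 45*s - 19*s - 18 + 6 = -6*s^3 + 32*s^2 + 26*s - 12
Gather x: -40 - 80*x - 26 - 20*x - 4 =-100*x - 70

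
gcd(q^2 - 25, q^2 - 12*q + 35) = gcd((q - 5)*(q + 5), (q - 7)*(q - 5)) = q - 5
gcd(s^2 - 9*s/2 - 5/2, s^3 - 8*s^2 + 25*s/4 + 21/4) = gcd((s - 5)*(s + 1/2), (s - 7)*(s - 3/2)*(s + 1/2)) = s + 1/2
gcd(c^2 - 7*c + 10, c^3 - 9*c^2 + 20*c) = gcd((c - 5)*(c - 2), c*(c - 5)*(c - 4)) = c - 5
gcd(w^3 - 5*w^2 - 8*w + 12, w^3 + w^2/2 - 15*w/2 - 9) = w + 2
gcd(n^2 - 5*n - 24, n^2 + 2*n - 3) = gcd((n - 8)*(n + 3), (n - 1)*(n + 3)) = n + 3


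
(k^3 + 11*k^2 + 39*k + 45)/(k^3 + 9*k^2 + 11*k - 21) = (k^2 + 8*k + 15)/(k^2 + 6*k - 7)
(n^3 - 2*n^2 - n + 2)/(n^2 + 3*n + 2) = (n^2 - 3*n + 2)/(n + 2)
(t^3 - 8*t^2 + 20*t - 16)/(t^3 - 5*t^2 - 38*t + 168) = (t^2 - 4*t + 4)/(t^2 - t - 42)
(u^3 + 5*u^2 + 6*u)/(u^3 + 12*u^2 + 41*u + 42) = u/(u + 7)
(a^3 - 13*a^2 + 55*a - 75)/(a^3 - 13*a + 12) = (a^2 - 10*a + 25)/(a^2 + 3*a - 4)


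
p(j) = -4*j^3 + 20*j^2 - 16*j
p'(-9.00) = -1348.00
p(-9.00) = 4680.00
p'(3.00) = -4.00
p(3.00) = 24.00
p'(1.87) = 16.84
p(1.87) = 13.86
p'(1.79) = 17.15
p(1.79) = 12.50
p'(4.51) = -79.68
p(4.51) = -32.29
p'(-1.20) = -81.28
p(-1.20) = 54.91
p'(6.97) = -320.17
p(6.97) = -494.34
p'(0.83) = 8.93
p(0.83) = -1.79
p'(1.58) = 17.24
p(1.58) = 8.87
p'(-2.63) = -204.20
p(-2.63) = 253.18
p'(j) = -12*j^2 + 40*j - 16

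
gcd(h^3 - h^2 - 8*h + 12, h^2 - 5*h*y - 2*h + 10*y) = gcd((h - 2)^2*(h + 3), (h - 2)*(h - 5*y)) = h - 2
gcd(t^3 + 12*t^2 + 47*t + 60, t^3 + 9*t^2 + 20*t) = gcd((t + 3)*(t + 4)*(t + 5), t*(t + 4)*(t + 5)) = t^2 + 9*t + 20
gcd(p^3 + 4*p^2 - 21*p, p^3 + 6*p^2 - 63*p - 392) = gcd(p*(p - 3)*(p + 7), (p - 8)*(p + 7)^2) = p + 7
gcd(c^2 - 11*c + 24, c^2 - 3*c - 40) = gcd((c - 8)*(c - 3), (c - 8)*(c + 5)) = c - 8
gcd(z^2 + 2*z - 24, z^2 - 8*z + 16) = z - 4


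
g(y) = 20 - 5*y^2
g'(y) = -10*y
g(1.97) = 0.60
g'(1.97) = -19.70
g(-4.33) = -73.74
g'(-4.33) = 43.30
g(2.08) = -1.63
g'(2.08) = -20.80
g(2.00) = 0.00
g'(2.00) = -20.00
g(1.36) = 10.75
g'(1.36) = -13.60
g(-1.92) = 1.57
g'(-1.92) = 19.20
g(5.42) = -126.88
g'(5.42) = -54.20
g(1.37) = 10.62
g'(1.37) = -13.70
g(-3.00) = -25.00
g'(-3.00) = 30.00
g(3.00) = -25.00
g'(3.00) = -30.00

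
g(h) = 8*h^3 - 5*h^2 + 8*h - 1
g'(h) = 24*h^2 - 10*h + 8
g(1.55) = 29.18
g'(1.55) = 50.16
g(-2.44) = -166.50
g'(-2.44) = 175.29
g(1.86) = 48.06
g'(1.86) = 72.43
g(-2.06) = -108.63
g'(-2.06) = 130.45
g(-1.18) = -30.55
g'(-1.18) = 53.22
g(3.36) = 272.90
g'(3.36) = 245.35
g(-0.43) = -6.00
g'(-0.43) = 16.74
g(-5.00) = -1166.00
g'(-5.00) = 658.00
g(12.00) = 13199.00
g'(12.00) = 3344.00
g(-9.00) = -6310.00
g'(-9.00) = 2042.00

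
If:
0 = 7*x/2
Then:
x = 0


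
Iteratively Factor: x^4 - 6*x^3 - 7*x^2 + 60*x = (x)*(x^3 - 6*x^2 - 7*x + 60) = x*(x + 3)*(x^2 - 9*x + 20) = x*(x - 5)*(x + 3)*(x - 4)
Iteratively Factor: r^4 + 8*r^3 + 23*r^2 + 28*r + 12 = (r + 3)*(r^3 + 5*r^2 + 8*r + 4) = (r + 2)*(r + 3)*(r^2 + 3*r + 2) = (r + 1)*(r + 2)*(r + 3)*(r + 2)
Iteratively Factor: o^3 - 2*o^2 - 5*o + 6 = (o + 2)*(o^2 - 4*o + 3) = (o - 1)*(o + 2)*(o - 3)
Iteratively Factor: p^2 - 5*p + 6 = (p - 2)*(p - 3)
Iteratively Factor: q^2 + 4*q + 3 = (q + 3)*(q + 1)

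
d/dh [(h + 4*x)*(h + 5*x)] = 2*h + 9*x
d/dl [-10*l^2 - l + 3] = -20*l - 1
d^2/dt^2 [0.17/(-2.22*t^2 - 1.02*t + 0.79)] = (1.675656*t^2 + 0.769896*t - 0.17*(4.44*t + 1.02)*(8.88*t + 2.04) - 0.596292)/(2.22*t^2 + 1.02*t - 0.79)^3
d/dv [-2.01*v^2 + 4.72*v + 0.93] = 4.72 - 4.02*v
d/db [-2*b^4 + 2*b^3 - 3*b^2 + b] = -8*b^3 + 6*b^2 - 6*b + 1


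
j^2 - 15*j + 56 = (j - 8)*(j - 7)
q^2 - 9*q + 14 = (q - 7)*(q - 2)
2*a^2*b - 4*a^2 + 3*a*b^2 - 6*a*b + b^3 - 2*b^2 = (a + b)*(2*a + b)*(b - 2)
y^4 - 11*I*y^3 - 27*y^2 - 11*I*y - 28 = (y - 7*I)*(y - 4*I)*(y - I)*(y + I)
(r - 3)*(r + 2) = r^2 - r - 6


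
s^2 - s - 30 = (s - 6)*(s + 5)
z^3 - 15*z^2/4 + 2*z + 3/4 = (z - 3)*(z - 1)*(z + 1/4)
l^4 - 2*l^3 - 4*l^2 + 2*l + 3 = (l - 3)*(l - 1)*(l + 1)^2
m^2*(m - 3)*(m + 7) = m^4 + 4*m^3 - 21*m^2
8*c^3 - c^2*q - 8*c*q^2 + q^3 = (-8*c + q)*(-c + q)*(c + q)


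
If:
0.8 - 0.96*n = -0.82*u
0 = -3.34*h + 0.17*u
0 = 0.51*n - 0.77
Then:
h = 0.04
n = 1.51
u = 0.79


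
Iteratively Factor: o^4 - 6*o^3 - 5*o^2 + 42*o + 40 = (o + 1)*(o^3 - 7*o^2 + 2*o + 40) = (o - 4)*(o + 1)*(o^2 - 3*o - 10) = (o - 5)*(o - 4)*(o + 1)*(o + 2)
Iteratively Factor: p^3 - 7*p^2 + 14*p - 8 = (p - 4)*(p^2 - 3*p + 2) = (p - 4)*(p - 1)*(p - 2)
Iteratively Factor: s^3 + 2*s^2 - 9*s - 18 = (s - 3)*(s^2 + 5*s + 6) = (s - 3)*(s + 2)*(s + 3)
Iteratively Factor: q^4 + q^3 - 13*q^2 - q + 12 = (q + 4)*(q^3 - 3*q^2 - q + 3) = (q + 1)*(q + 4)*(q^2 - 4*q + 3) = (q - 3)*(q + 1)*(q + 4)*(q - 1)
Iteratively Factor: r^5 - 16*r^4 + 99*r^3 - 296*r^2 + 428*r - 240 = (r - 3)*(r^4 - 13*r^3 + 60*r^2 - 116*r + 80) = (r - 3)*(r - 2)*(r^3 - 11*r^2 + 38*r - 40) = (r - 4)*(r - 3)*(r - 2)*(r^2 - 7*r + 10) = (r - 4)*(r - 3)*(r - 2)^2*(r - 5)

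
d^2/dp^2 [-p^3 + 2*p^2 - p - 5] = 4 - 6*p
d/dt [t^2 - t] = 2*t - 1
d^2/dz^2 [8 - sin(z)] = sin(z)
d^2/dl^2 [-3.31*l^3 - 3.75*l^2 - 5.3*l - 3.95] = -19.86*l - 7.5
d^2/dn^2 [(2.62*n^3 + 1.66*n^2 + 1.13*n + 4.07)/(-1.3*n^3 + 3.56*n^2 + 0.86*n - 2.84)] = (-29.86152*n^6 - 29.0331600000001*n^5 + 53.7794400000001*n^4 + 309.318936*n^3 - 294.429288*n^2 - 179.945376*n - 120.616616)/(2.197*n^9 - 18.0492*n^8 + 45.06684*n^7 - 6.838736*n^6 - 108.674568*n^5 + 81.029424*n^4 + 82.989448*n^3 - 79.839216*n^2 - 20.809248*n + 22.906304)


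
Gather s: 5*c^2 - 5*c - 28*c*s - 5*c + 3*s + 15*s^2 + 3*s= 5*c^2 - 10*c + 15*s^2 + s*(6 - 28*c)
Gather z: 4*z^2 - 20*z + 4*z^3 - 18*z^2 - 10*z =4*z^3 - 14*z^2 - 30*z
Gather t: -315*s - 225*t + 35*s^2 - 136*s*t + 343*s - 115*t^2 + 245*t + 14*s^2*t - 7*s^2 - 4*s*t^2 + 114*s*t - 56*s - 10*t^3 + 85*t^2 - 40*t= 28*s^2 - 28*s - 10*t^3 + t^2*(-4*s - 30) + t*(14*s^2 - 22*s - 20)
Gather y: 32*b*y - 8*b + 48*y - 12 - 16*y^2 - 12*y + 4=-8*b - 16*y^2 + y*(32*b + 36) - 8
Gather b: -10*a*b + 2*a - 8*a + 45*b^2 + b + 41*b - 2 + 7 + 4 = -6*a + 45*b^2 + b*(42 - 10*a) + 9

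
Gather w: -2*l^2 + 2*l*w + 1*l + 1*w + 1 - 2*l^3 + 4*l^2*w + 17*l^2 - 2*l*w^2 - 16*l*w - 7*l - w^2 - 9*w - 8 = -2*l^3 + 15*l^2 - 6*l + w^2*(-2*l - 1) + w*(4*l^2 - 14*l - 8) - 7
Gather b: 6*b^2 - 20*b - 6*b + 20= 6*b^2 - 26*b + 20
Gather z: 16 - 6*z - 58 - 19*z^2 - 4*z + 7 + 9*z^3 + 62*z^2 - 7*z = 9*z^3 + 43*z^2 - 17*z - 35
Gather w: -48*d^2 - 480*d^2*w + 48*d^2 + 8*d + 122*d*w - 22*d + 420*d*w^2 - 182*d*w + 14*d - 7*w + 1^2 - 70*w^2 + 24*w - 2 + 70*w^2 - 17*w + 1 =420*d*w^2 + w*(-480*d^2 - 60*d)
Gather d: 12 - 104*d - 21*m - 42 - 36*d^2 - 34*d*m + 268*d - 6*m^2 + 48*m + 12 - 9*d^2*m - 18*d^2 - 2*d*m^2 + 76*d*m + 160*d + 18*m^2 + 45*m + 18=d^2*(-9*m - 54) + d*(-2*m^2 + 42*m + 324) + 12*m^2 + 72*m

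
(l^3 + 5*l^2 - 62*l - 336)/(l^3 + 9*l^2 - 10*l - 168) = (l - 8)/(l - 4)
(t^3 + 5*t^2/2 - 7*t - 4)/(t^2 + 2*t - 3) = (t^3 + 5*t^2/2 - 7*t - 4)/(t^2 + 2*t - 3)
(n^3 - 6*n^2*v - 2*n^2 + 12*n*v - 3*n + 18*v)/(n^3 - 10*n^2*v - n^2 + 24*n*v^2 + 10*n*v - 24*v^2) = (-n^2 + 2*n + 3)/(-n^2 + 4*n*v + n - 4*v)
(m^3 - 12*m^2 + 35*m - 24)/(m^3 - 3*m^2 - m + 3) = (m - 8)/(m + 1)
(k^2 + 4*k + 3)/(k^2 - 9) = (k + 1)/(k - 3)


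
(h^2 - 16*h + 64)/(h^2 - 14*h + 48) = (h - 8)/(h - 6)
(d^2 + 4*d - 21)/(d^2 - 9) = (d + 7)/(d + 3)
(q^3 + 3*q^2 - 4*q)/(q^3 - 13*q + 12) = q/(q - 3)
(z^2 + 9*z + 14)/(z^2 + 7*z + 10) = (z + 7)/(z + 5)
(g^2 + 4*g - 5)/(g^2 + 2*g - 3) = (g + 5)/(g + 3)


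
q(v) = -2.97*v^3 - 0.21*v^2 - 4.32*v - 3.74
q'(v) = -8.91*v^2 - 0.42*v - 4.32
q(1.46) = -19.74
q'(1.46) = -23.93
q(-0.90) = 2.14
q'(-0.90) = -11.16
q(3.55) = -154.60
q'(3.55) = -118.10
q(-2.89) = 78.68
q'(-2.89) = -77.52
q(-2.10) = 31.91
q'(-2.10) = -42.73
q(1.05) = -11.95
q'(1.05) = -14.58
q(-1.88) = 23.37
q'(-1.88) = -35.02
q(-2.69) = 64.17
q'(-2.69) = -67.66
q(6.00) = -678.74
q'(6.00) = -327.60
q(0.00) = -3.74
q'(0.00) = -4.32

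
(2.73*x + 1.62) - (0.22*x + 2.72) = 2.51*x - 1.1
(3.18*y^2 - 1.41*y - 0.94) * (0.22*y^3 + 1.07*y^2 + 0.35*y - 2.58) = 0.6996*y^5 + 3.0924*y^4 - 0.6025*y^3 - 9.7037*y^2 + 3.3088*y + 2.4252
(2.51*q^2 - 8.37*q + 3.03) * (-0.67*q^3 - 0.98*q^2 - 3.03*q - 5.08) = -1.6817*q^5 + 3.1481*q^4 - 1.4328*q^3 + 9.6409*q^2 + 33.3387*q - 15.3924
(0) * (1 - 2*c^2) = 0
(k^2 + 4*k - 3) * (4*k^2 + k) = 4*k^4 + 17*k^3 - 8*k^2 - 3*k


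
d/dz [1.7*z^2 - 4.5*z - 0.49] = 3.4*z - 4.5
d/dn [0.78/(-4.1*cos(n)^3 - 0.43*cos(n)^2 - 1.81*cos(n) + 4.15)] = (9.594*sin(n)^2 - 0.6708*cos(n) - 11.0058)*sin(n)/(4.1*cos(n)^3 + 0.43*cos(n)^2 + 1.81*cos(n) - 4.15)^2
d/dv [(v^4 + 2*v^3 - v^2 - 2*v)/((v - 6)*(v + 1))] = (2*v^3 - 17*v^2 - 12*v + 12)/(v^2 - 12*v + 36)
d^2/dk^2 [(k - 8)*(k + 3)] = 2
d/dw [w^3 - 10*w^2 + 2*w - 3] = 3*w^2 - 20*w + 2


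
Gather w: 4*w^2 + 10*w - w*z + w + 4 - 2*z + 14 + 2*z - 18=4*w^2 + w*(11 - z)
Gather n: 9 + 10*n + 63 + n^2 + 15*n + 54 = n^2 + 25*n + 126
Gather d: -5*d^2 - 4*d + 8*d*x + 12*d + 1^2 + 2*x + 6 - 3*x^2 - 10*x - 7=-5*d^2 + d*(8*x + 8) - 3*x^2 - 8*x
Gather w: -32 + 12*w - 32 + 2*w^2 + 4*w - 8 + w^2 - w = 3*w^2 + 15*w - 72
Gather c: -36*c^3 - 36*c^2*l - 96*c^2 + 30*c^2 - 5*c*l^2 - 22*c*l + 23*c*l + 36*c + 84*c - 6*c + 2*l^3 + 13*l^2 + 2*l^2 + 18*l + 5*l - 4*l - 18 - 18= -36*c^3 + c^2*(-36*l - 66) + c*(-5*l^2 + l + 114) + 2*l^3 + 15*l^2 + 19*l - 36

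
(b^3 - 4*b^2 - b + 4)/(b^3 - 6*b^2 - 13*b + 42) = (b^3 - 4*b^2 - b + 4)/(b^3 - 6*b^2 - 13*b + 42)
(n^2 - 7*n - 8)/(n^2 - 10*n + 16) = (n + 1)/(n - 2)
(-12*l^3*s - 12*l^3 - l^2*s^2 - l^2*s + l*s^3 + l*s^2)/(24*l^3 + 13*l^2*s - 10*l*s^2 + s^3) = l*(-12*l^2*s - 12*l^2 - l*s^2 - l*s + s^3 + s^2)/(24*l^3 + 13*l^2*s - 10*l*s^2 + s^3)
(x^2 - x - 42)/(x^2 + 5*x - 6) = (x - 7)/(x - 1)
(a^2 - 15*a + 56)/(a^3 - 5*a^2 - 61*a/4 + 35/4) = 4*(a - 8)/(4*a^2 + 8*a - 5)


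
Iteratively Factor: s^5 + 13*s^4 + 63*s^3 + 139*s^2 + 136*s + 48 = (s + 4)*(s^4 + 9*s^3 + 27*s^2 + 31*s + 12) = (s + 1)*(s + 4)*(s^3 + 8*s^2 + 19*s + 12) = (s + 1)^2*(s + 4)*(s^2 + 7*s + 12) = (s + 1)^2*(s + 4)^2*(s + 3)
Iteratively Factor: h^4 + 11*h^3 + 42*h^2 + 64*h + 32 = (h + 2)*(h^3 + 9*h^2 + 24*h + 16) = (h + 1)*(h + 2)*(h^2 + 8*h + 16) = (h + 1)*(h + 2)*(h + 4)*(h + 4)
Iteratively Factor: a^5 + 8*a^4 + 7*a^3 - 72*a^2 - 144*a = (a)*(a^4 + 8*a^3 + 7*a^2 - 72*a - 144) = a*(a + 3)*(a^3 + 5*a^2 - 8*a - 48) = a*(a + 3)*(a + 4)*(a^2 + a - 12) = a*(a - 3)*(a + 3)*(a + 4)*(a + 4)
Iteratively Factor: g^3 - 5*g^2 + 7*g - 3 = (g - 1)*(g^2 - 4*g + 3) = (g - 3)*(g - 1)*(g - 1)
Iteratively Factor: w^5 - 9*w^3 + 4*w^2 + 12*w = (w + 3)*(w^4 - 3*w^3 + 4*w) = (w - 2)*(w + 3)*(w^3 - w^2 - 2*w) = (w - 2)*(w + 1)*(w + 3)*(w^2 - 2*w) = w*(w - 2)*(w + 1)*(w + 3)*(w - 2)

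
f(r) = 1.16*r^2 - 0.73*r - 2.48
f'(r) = 2.32*r - 0.73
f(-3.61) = 15.27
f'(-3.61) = -9.11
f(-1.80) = 2.59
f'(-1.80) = -4.91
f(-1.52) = 1.31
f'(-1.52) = -4.26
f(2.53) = 3.10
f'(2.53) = 5.14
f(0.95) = -2.13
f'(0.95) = 1.47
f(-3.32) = 12.73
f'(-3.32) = -8.43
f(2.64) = 3.68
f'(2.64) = 5.39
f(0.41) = -2.58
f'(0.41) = 0.22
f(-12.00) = 173.32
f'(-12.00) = -28.57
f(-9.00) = 98.05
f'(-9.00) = -21.61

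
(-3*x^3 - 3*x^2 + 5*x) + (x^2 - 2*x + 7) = -3*x^3 - 2*x^2 + 3*x + 7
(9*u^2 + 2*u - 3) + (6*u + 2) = 9*u^2 + 8*u - 1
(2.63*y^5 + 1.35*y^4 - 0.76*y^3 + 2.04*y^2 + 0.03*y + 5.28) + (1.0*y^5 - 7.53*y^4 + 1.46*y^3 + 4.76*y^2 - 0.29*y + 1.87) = 3.63*y^5 - 6.18*y^4 + 0.7*y^3 + 6.8*y^2 - 0.26*y + 7.15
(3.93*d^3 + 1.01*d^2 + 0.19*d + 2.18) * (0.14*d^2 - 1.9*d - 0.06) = 0.5502*d^5 - 7.3256*d^4 - 2.1282*d^3 - 0.1164*d^2 - 4.1534*d - 0.1308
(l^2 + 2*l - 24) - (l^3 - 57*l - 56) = -l^3 + l^2 + 59*l + 32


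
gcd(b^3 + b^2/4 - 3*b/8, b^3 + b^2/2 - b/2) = b^2 - b/2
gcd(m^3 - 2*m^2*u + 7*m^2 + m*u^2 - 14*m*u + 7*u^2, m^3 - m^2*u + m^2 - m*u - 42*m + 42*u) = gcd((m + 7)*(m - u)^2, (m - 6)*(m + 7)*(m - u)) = -m^2 + m*u - 7*m + 7*u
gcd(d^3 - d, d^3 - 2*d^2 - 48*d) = d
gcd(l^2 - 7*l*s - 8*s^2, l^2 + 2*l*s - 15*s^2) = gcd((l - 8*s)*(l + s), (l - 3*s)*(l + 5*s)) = 1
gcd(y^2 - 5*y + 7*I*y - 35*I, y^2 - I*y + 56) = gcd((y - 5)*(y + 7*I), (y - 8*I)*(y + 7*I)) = y + 7*I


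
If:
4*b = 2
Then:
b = 1/2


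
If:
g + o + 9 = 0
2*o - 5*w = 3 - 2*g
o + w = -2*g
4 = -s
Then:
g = 66/5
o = -111/5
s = -4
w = -21/5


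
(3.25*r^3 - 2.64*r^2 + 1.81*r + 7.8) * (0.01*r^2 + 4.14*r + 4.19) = 0.0325*r^5 + 13.4286*r^4 + 2.706*r^3 - 3.4902*r^2 + 39.8759*r + 32.682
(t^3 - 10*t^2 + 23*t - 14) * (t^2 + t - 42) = t^5 - 9*t^4 - 29*t^3 + 429*t^2 - 980*t + 588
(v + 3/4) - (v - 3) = 15/4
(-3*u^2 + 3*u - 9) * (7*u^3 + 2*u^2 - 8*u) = -21*u^5 + 15*u^4 - 33*u^3 - 42*u^2 + 72*u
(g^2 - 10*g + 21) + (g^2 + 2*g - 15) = 2*g^2 - 8*g + 6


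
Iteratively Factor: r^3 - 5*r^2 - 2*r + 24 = (r + 2)*(r^2 - 7*r + 12) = (r - 3)*(r + 2)*(r - 4)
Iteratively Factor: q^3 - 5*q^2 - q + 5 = (q - 1)*(q^2 - 4*q - 5) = (q - 1)*(q + 1)*(q - 5)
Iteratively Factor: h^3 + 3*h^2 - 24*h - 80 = (h - 5)*(h^2 + 8*h + 16) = (h - 5)*(h + 4)*(h + 4)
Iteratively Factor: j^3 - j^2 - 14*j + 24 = (j - 3)*(j^2 + 2*j - 8) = (j - 3)*(j + 4)*(j - 2)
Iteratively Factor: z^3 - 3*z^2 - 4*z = (z + 1)*(z^2 - 4*z) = z*(z + 1)*(z - 4)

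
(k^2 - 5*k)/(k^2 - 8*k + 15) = k/(k - 3)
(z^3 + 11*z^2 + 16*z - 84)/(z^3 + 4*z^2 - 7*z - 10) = (z^2 + 13*z + 42)/(z^2 + 6*z + 5)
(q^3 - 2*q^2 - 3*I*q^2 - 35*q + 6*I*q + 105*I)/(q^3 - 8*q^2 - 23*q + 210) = (q - 3*I)/(q - 6)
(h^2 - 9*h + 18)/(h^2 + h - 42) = (h - 3)/(h + 7)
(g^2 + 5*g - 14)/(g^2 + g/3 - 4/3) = 3*(g^2 + 5*g - 14)/(3*g^2 + g - 4)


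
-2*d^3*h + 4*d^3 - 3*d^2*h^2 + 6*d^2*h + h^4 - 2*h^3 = (-2*d + h)*(d + h)^2*(h - 2)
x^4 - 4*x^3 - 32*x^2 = x^2*(x - 8)*(x + 4)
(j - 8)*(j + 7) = j^2 - j - 56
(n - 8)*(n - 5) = n^2 - 13*n + 40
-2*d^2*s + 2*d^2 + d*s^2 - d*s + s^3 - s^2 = (-d + s)*(2*d + s)*(s - 1)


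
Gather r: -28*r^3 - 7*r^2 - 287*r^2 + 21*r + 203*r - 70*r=-28*r^3 - 294*r^2 + 154*r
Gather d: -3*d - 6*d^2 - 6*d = -6*d^2 - 9*d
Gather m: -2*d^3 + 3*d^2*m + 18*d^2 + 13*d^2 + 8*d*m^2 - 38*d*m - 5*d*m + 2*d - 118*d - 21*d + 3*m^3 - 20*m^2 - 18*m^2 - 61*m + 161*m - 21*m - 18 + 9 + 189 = -2*d^3 + 31*d^2 - 137*d + 3*m^3 + m^2*(8*d - 38) + m*(3*d^2 - 43*d + 79) + 180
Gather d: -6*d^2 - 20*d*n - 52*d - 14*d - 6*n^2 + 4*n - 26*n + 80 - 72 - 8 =-6*d^2 + d*(-20*n - 66) - 6*n^2 - 22*n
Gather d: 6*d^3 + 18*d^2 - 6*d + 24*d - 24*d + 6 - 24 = 6*d^3 + 18*d^2 - 6*d - 18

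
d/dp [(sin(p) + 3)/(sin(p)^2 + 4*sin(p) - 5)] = (-6*sin(p) + cos(p)^2 - 18)*cos(p)/(sin(p)^2 + 4*sin(p) - 5)^2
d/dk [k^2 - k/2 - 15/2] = 2*k - 1/2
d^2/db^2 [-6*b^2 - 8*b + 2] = -12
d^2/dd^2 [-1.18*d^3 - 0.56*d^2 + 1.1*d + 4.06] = -7.08*d - 1.12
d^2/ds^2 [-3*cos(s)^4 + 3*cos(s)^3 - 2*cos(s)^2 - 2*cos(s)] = -cos(s)/4 + 12*cos(2*s)^2 + 10*cos(2*s) - 27*cos(3*s)/4 - 6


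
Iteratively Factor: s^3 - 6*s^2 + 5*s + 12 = (s - 4)*(s^2 - 2*s - 3) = (s - 4)*(s + 1)*(s - 3)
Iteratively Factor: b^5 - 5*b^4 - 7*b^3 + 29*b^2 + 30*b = (b + 2)*(b^4 - 7*b^3 + 7*b^2 + 15*b) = (b + 1)*(b + 2)*(b^3 - 8*b^2 + 15*b) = (b - 3)*(b + 1)*(b + 2)*(b^2 - 5*b) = b*(b - 3)*(b + 1)*(b + 2)*(b - 5)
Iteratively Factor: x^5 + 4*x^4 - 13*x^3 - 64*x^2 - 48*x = (x)*(x^4 + 4*x^3 - 13*x^2 - 64*x - 48) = x*(x + 4)*(x^3 - 13*x - 12) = x*(x + 3)*(x + 4)*(x^2 - 3*x - 4) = x*(x + 1)*(x + 3)*(x + 4)*(x - 4)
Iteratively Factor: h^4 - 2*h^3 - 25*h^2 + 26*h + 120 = (h + 4)*(h^3 - 6*h^2 - h + 30) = (h - 3)*(h + 4)*(h^2 - 3*h - 10) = (h - 3)*(h + 2)*(h + 4)*(h - 5)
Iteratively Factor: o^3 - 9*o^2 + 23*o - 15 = (o - 5)*(o^2 - 4*o + 3) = (o - 5)*(o - 1)*(o - 3)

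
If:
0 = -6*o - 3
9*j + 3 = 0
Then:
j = -1/3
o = -1/2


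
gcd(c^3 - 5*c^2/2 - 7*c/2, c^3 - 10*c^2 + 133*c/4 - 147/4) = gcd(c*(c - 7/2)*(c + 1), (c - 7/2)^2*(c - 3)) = c - 7/2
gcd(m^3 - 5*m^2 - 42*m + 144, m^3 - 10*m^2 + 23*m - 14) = 1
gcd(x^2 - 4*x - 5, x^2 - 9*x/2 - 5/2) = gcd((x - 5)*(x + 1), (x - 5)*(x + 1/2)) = x - 5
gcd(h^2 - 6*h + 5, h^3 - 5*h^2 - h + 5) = h^2 - 6*h + 5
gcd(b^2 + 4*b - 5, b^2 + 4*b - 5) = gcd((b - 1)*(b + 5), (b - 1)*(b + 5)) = b^2 + 4*b - 5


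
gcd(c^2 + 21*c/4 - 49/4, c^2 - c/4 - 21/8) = c - 7/4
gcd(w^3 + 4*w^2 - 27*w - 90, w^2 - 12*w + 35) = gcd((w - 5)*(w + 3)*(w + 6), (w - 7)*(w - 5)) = w - 5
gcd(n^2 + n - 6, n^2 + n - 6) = n^2 + n - 6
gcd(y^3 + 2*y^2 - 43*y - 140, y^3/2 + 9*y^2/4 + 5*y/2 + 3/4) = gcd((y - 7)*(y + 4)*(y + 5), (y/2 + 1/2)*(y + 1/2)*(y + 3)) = 1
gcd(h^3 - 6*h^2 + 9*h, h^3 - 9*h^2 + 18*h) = h^2 - 3*h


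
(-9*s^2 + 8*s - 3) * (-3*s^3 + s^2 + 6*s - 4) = 27*s^5 - 33*s^4 - 37*s^3 + 81*s^2 - 50*s + 12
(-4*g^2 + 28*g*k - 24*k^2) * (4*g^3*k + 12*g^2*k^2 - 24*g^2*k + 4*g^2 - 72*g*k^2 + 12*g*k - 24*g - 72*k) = -16*g^5*k + 64*g^4*k^2 + 96*g^4*k - 16*g^4 + 240*g^3*k^3 - 384*g^3*k^2 + 64*g^3*k + 96*g^3 - 288*g^2*k^4 - 1440*g^2*k^3 + 240*g^2*k^2 - 384*g^2*k + 1728*g*k^4 - 288*g*k^3 - 1440*g*k^2 + 1728*k^3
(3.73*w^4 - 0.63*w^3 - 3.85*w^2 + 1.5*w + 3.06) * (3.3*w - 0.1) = 12.309*w^5 - 2.452*w^4 - 12.642*w^3 + 5.335*w^2 + 9.948*w - 0.306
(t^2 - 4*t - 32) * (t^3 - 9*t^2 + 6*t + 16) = t^5 - 13*t^4 + 10*t^3 + 280*t^2 - 256*t - 512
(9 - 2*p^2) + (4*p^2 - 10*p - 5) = 2*p^2 - 10*p + 4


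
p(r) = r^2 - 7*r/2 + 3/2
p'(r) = 2*r - 7/2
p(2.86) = -0.33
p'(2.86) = 2.22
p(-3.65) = 27.60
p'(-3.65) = -10.80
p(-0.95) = 5.73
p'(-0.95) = -5.40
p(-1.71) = 10.41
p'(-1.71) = -6.92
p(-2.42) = 15.83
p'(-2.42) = -8.34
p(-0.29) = 2.60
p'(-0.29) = -4.08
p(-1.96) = 12.20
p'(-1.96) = -7.42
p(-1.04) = 6.22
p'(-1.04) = -5.58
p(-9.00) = 114.00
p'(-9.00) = -21.50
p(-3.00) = 21.00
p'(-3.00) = -9.50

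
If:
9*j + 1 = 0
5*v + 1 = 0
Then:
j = -1/9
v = -1/5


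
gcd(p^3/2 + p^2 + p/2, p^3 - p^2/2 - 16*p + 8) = 1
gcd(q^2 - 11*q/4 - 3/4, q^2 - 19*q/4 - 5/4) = q + 1/4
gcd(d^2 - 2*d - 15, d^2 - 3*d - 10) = d - 5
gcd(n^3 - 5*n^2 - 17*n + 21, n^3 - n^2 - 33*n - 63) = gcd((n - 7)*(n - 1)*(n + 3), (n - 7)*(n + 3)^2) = n^2 - 4*n - 21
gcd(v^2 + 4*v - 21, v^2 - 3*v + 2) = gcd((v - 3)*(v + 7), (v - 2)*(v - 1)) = 1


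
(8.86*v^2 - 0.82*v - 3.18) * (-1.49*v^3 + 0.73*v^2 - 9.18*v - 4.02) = -13.2014*v^5 + 7.6896*v^4 - 77.1952*v^3 - 30.411*v^2 + 32.4888*v + 12.7836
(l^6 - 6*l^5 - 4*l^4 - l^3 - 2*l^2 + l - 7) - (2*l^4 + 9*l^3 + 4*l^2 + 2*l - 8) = l^6 - 6*l^5 - 6*l^4 - 10*l^3 - 6*l^2 - l + 1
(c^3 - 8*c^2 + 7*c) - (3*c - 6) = c^3 - 8*c^2 + 4*c + 6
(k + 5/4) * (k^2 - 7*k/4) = k^3 - k^2/2 - 35*k/16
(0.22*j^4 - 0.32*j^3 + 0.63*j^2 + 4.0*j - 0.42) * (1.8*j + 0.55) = 0.396*j^5 - 0.455*j^4 + 0.958*j^3 + 7.5465*j^2 + 1.444*j - 0.231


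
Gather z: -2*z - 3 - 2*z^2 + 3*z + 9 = -2*z^2 + z + 6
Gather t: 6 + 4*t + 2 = 4*t + 8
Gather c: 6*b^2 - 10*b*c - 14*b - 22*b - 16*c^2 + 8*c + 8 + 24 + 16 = 6*b^2 - 36*b - 16*c^2 + c*(8 - 10*b) + 48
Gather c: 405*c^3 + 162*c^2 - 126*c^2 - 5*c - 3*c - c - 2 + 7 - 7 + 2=405*c^3 + 36*c^2 - 9*c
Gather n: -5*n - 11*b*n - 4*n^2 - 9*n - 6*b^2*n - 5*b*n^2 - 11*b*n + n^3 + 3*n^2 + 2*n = n^3 + n^2*(-5*b - 1) + n*(-6*b^2 - 22*b - 12)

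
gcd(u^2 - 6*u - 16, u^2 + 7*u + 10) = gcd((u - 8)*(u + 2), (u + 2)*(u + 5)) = u + 2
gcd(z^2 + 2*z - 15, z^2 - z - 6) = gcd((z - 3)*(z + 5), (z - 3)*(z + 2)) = z - 3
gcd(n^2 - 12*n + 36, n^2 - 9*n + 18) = n - 6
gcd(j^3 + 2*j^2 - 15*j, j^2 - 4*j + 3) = j - 3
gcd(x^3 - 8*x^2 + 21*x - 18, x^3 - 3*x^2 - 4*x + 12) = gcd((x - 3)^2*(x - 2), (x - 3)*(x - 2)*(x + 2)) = x^2 - 5*x + 6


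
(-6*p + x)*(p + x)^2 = -6*p^3 - 11*p^2*x - 4*p*x^2 + x^3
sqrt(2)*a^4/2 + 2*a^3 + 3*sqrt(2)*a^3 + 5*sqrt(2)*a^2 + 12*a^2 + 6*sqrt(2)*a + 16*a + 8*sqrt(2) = (a + 2)*(a + 4)*(a + sqrt(2))*(sqrt(2)*a/2 + 1)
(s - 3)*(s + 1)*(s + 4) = s^3 + 2*s^2 - 11*s - 12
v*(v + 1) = v^2 + v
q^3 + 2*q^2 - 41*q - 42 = (q - 6)*(q + 1)*(q + 7)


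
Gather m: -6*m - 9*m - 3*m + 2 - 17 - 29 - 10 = -18*m - 54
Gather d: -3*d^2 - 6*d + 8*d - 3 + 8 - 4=-3*d^2 + 2*d + 1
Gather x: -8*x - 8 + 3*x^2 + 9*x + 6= 3*x^2 + x - 2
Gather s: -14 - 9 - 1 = -24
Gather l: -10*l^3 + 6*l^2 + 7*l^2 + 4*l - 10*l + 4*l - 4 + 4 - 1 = -10*l^3 + 13*l^2 - 2*l - 1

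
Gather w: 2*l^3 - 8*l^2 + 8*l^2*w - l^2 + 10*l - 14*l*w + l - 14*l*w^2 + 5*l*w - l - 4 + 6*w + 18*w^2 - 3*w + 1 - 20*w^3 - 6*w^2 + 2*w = 2*l^3 - 9*l^2 + 10*l - 20*w^3 + w^2*(12 - 14*l) + w*(8*l^2 - 9*l + 5) - 3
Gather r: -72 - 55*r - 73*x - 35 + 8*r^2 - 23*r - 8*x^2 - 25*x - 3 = 8*r^2 - 78*r - 8*x^2 - 98*x - 110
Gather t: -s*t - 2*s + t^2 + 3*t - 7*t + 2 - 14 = -2*s + t^2 + t*(-s - 4) - 12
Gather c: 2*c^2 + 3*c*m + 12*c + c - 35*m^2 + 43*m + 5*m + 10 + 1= 2*c^2 + c*(3*m + 13) - 35*m^2 + 48*m + 11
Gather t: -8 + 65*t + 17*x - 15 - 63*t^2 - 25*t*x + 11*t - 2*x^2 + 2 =-63*t^2 + t*(76 - 25*x) - 2*x^2 + 17*x - 21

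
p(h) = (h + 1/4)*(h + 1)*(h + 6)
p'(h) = (h + 1/4)*(h + 1) + (h + 1/4)*(h + 6) + (h + 1)*(h + 6) = 3*h^2 + 29*h/2 + 31/4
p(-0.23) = 0.09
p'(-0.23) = 4.57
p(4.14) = 228.81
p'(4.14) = 119.20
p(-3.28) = 18.79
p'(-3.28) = -7.53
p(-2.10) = 7.94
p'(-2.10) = -9.47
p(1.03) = 18.27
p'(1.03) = 25.87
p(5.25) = 386.72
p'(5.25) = 166.56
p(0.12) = 2.54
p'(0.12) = 9.53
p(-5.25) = 15.94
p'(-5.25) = 14.31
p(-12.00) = -775.50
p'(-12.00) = 265.75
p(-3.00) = 16.50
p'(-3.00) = -8.75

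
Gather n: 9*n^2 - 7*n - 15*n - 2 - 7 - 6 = 9*n^2 - 22*n - 15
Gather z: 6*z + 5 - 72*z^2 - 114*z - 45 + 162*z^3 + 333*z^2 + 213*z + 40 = 162*z^3 + 261*z^2 + 105*z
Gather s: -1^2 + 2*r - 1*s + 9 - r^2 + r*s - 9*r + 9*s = -r^2 - 7*r + s*(r + 8) + 8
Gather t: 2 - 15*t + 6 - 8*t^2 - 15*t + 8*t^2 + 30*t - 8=0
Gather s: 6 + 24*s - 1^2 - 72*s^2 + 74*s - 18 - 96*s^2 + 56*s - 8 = -168*s^2 + 154*s - 21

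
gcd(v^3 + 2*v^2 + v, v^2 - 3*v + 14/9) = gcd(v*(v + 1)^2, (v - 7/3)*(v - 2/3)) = 1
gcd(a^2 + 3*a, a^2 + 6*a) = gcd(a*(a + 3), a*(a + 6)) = a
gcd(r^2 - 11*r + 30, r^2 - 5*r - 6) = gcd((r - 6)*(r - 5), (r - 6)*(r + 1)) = r - 6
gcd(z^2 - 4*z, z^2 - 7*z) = z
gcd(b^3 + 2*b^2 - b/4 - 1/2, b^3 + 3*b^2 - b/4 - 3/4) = b^2 - 1/4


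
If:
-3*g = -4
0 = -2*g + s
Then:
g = 4/3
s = 8/3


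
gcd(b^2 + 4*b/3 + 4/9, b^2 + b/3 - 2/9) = b + 2/3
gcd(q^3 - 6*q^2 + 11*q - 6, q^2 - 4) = q - 2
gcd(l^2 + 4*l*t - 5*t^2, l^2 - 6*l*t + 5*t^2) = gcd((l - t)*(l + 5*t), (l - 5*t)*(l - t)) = -l + t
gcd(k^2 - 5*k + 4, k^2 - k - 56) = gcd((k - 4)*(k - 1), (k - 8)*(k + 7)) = 1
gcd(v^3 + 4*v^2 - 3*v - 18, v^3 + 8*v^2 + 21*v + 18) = v^2 + 6*v + 9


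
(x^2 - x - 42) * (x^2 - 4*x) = x^4 - 5*x^3 - 38*x^2 + 168*x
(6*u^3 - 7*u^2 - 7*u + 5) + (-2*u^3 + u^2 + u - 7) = 4*u^3 - 6*u^2 - 6*u - 2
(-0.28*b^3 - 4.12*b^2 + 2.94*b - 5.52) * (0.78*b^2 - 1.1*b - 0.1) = -0.2184*b^5 - 2.9056*b^4 + 6.8532*b^3 - 7.1276*b^2 + 5.778*b + 0.552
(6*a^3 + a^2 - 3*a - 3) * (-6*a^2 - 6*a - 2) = -36*a^5 - 42*a^4 + 34*a^2 + 24*a + 6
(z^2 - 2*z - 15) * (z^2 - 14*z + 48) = z^4 - 16*z^3 + 61*z^2 + 114*z - 720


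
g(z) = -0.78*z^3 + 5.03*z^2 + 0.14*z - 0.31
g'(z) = -2.34*z^2 + 10.06*z + 0.14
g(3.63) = 29.17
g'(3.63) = 5.82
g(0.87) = 3.11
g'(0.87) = 7.12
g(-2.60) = 47.04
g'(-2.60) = -41.83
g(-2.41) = 39.49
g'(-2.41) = -37.70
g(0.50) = 0.92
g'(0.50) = 4.58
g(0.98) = 3.92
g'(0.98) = 7.75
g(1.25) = 6.20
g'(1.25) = 9.06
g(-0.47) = 0.82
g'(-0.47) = -5.11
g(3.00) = 24.32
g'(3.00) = 9.26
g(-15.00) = 3761.84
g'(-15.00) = -677.26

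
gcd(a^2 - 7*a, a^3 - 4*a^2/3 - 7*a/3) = a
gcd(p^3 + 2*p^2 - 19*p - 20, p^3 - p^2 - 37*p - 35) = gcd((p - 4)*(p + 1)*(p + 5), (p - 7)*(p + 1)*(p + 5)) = p^2 + 6*p + 5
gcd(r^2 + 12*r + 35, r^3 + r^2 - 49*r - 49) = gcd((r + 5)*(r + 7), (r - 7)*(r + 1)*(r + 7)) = r + 7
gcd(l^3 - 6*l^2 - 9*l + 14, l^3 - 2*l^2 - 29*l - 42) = l^2 - 5*l - 14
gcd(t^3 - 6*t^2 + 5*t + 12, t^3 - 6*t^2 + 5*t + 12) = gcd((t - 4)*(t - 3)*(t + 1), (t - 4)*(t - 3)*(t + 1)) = t^3 - 6*t^2 + 5*t + 12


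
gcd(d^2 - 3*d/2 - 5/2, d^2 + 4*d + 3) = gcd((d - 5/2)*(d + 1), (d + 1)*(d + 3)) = d + 1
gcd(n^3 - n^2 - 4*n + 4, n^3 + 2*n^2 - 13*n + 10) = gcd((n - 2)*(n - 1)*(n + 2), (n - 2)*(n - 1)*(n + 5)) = n^2 - 3*n + 2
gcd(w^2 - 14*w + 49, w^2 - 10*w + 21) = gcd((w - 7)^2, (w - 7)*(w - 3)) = w - 7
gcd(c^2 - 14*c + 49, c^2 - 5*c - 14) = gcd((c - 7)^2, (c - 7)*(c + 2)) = c - 7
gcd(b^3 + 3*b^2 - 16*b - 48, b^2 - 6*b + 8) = b - 4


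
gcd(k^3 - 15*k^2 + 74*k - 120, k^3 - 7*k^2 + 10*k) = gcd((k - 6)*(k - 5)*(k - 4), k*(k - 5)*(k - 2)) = k - 5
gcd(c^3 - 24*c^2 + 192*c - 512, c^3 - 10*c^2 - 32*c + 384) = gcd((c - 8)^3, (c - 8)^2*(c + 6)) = c^2 - 16*c + 64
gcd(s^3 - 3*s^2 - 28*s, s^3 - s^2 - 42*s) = s^2 - 7*s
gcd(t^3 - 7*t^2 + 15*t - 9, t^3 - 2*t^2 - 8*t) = 1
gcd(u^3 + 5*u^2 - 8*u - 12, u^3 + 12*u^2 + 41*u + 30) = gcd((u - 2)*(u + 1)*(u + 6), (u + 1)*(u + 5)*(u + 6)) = u^2 + 7*u + 6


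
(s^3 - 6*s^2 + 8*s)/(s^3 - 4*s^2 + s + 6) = s*(s - 4)/(s^2 - 2*s - 3)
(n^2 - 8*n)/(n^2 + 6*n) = (n - 8)/(n + 6)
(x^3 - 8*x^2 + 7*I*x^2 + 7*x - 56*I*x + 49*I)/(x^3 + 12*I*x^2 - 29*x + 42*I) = (x^2 - 8*x + 7)/(x^2 + 5*I*x + 6)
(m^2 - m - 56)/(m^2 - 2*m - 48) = (m + 7)/(m + 6)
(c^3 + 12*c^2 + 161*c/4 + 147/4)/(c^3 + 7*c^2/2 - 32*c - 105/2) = (c + 7/2)/(c - 5)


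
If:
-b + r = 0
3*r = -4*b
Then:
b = 0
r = 0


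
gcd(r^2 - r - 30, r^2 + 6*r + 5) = r + 5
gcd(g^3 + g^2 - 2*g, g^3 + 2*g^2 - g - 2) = g^2 + g - 2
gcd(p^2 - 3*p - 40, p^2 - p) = 1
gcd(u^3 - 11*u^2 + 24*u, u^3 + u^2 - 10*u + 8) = 1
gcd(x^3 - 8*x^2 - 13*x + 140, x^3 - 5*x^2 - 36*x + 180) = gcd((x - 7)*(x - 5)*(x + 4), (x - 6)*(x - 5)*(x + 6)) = x - 5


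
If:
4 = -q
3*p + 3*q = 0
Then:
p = 4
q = -4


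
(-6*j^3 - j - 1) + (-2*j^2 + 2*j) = -6*j^3 - 2*j^2 + j - 1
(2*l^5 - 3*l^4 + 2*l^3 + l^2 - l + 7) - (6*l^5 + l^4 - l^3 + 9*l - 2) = -4*l^5 - 4*l^4 + 3*l^3 + l^2 - 10*l + 9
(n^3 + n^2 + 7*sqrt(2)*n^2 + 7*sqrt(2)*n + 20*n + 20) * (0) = 0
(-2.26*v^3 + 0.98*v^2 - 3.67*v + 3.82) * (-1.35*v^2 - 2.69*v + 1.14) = 3.051*v^5 + 4.7564*v^4 - 0.258099999999999*v^3 + 5.8325*v^2 - 14.4596*v + 4.3548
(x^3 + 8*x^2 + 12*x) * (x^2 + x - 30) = x^5 + 9*x^4 - 10*x^3 - 228*x^2 - 360*x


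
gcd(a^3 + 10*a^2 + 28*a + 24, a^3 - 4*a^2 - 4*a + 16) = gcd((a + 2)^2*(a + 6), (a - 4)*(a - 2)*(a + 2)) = a + 2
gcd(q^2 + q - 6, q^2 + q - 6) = q^2 + q - 6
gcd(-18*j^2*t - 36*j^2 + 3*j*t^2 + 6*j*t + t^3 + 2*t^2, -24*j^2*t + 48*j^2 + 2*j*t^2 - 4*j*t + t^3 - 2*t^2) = 6*j + t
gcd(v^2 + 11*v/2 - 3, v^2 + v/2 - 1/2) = v - 1/2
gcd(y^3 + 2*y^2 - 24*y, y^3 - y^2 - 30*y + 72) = y^2 + 2*y - 24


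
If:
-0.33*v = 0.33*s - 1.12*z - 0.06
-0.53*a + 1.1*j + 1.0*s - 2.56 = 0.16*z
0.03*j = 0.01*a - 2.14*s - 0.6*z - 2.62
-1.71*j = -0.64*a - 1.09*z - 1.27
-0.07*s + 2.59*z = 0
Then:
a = -25.12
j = -8.68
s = -1.21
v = 1.28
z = -0.03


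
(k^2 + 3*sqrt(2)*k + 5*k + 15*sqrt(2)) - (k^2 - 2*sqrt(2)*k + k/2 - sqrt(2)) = 9*k/2 + 5*sqrt(2)*k + 16*sqrt(2)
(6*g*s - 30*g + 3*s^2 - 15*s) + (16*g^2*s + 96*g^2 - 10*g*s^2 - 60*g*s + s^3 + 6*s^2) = 16*g^2*s + 96*g^2 - 10*g*s^2 - 54*g*s - 30*g + s^3 + 9*s^2 - 15*s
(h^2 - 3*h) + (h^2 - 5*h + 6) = 2*h^2 - 8*h + 6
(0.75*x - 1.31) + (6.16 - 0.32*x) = 0.43*x + 4.85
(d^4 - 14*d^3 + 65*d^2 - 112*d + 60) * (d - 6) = d^5 - 20*d^4 + 149*d^3 - 502*d^2 + 732*d - 360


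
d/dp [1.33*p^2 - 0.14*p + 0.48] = 2.66*p - 0.14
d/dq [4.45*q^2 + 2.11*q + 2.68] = 8.9*q + 2.11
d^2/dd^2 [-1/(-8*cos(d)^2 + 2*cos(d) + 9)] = 2*(128*sin(d)^4 - 210*sin(d)^2 + 21*cos(d) - 6*cos(3*d) + 6)/(8*sin(d)^2 + 2*cos(d) + 1)^3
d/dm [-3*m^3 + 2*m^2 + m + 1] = -9*m^2 + 4*m + 1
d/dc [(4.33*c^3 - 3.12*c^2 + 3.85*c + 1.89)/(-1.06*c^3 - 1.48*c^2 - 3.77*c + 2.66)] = (-9.7156*c^4 - 24.4862*c^3 + 58.024*c^2 - 11.004*c + 17.3663)/(1.1236*c^6 + 3.1376*c^5 + 10.1828*c^4 + 5.52*c^3 + 6.3393*c^2 - 20.0564*c + 7.0756)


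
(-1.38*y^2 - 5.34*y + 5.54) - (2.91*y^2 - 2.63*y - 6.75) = -4.29*y^2 - 2.71*y + 12.29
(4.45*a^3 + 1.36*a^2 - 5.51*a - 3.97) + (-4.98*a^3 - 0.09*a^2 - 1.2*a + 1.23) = -0.53*a^3 + 1.27*a^2 - 6.71*a - 2.74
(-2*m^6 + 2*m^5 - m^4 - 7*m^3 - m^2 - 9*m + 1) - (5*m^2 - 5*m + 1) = -2*m^6 + 2*m^5 - m^4 - 7*m^3 - 6*m^2 - 4*m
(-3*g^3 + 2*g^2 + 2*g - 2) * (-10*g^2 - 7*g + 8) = 30*g^5 + g^4 - 58*g^3 + 22*g^2 + 30*g - 16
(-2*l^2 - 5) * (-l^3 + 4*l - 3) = 2*l^5 - 3*l^3 + 6*l^2 - 20*l + 15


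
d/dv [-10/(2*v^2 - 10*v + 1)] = 20*(2*v - 5)/(2*v^2 - 10*v + 1)^2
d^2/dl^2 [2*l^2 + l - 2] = 4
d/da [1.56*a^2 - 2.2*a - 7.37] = 3.12*a - 2.2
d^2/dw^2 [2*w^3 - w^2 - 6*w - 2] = 12*w - 2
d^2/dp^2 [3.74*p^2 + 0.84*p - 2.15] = 7.48000000000000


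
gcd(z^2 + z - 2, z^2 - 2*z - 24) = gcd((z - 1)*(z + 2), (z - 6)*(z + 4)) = 1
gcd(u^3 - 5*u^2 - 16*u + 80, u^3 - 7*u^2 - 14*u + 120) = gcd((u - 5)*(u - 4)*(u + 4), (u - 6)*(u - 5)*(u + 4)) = u^2 - u - 20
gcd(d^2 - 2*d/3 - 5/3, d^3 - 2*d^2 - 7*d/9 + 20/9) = d^2 - 2*d/3 - 5/3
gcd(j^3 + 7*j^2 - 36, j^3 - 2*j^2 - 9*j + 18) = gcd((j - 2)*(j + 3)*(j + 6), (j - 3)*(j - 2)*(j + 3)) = j^2 + j - 6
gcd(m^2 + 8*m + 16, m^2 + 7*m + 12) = m + 4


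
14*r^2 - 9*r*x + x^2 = (-7*r + x)*(-2*r + x)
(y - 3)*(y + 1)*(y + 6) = y^3 + 4*y^2 - 15*y - 18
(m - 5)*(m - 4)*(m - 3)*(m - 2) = m^4 - 14*m^3 + 71*m^2 - 154*m + 120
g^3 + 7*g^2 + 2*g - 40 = (g - 2)*(g + 4)*(g + 5)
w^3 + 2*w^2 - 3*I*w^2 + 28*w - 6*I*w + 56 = (w + 2)*(w - 7*I)*(w + 4*I)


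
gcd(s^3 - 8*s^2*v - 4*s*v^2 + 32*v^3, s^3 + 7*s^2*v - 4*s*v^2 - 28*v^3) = s^2 - 4*v^2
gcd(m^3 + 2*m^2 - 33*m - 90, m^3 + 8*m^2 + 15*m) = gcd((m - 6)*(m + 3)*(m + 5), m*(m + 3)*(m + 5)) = m^2 + 8*m + 15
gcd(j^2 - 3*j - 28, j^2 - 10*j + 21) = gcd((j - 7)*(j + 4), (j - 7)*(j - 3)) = j - 7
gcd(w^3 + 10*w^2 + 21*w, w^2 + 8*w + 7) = w + 7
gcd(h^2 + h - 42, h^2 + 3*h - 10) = 1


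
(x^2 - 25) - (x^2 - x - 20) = x - 5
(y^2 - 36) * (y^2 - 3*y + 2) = y^4 - 3*y^3 - 34*y^2 + 108*y - 72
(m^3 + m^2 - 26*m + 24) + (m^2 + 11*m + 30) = m^3 + 2*m^2 - 15*m + 54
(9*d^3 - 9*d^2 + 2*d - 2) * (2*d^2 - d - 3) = 18*d^5 - 27*d^4 - 14*d^3 + 21*d^2 - 4*d + 6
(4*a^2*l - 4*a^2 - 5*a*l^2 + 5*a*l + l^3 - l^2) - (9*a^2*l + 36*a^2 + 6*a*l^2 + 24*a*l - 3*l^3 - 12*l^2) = -5*a^2*l - 40*a^2 - 11*a*l^2 - 19*a*l + 4*l^3 + 11*l^2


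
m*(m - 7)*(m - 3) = m^3 - 10*m^2 + 21*m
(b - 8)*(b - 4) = b^2 - 12*b + 32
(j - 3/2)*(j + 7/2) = j^2 + 2*j - 21/4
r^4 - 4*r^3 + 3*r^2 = r^2*(r - 3)*(r - 1)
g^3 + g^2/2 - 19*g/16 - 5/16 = (g - 1)*(g + 1/4)*(g + 5/4)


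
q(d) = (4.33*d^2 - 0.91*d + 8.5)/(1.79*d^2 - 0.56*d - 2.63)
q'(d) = (0.56 - 3.58*d)*(4.33*d^2 - 0.91*d + 8.5)/(1.79*d^2 - 0.56*d - 2.63)^2 + (8.66*d - 0.91)/(1.79*d^2 - 0.56*d - 2.63)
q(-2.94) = 3.35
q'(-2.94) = 0.75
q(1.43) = 69.93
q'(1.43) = -1338.80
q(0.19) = -3.18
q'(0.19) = -0.42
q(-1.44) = 9.95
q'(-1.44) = 23.03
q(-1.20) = 25.54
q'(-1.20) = 181.96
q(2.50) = 4.65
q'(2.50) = -2.55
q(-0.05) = -3.29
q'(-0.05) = 1.45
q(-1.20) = 25.54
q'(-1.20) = 181.96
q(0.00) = -3.23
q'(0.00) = 1.03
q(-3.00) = 3.31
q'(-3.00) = 0.69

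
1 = 1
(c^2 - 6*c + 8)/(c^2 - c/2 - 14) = 2*(c - 2)/(2*c + 7)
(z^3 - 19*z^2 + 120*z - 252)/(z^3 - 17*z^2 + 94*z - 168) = (z - 6)/(z - 4)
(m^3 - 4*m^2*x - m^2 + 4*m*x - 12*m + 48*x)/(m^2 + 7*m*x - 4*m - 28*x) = (m^2 - 4*m*x + 3*m - 12*x)/(m + 7*x)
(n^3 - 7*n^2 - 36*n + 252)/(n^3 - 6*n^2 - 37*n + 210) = (n - 6)/(n - 5)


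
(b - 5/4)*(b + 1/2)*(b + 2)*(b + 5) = b^4 + 25*b^3/4 + 33*b^2/8 - 95*b/8 - 25/4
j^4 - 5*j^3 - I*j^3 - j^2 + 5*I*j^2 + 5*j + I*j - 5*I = (j - 5)*(j - 1)*(j + 1)*(j - I)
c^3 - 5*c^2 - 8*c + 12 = (c - 6)*(c - 1)*(c + 2)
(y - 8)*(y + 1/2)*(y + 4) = y^3 - 7*y^2/2 - 34*y - 16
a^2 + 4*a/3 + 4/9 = (a + 2/3)^2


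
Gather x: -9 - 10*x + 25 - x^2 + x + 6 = -x^2 - 9*x + 22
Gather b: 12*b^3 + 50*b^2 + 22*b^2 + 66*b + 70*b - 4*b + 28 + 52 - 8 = 12*b^3 + 72*b^2 + 132*b + 72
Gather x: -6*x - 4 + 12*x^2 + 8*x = 12*x^2 + 2*x - 4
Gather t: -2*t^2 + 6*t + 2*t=-2*t^2 + 8*t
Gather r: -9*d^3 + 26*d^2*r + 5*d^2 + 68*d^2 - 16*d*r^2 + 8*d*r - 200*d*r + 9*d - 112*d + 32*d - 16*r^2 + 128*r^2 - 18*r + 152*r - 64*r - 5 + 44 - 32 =-9*d^3 + 73*d^2 - 71*d + r^2*(112 - 16*d) + r*(26*d^2 - 192*d + 70) + 7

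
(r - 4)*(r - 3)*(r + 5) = r^3 - 2*r^2 - 23*r + 60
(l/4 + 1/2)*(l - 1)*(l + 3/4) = l^3/4 + 7*l^2/16 - 5*l/16 - 3/8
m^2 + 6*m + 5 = (m + 1)*(m + 5)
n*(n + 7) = n^2 + 7*n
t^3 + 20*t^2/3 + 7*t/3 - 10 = (t - 1)*(t + 5/3)*(t + 6)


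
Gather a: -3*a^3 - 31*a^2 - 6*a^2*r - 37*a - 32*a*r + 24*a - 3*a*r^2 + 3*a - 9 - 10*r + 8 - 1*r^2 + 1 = -3*a^3 + a^2*(-6*r - 31) + a*(-3*r^2 - 32*r - 10) - r^2 - 10*r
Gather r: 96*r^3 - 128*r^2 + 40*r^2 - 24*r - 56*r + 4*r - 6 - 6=96*r^3 - 88*r^2 - 76*r - 12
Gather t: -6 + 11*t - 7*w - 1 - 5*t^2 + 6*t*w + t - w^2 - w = -5*t^2 + t*(6*w + 12) - w^2 - 8*w - 7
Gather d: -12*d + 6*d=-6*d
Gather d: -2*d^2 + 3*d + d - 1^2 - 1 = -2*d^2 + 4*d - 2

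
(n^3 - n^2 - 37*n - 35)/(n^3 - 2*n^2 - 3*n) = (n^2 - 2*n - 35)/(n*(n - 3))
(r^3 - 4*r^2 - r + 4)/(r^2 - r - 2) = (r^2 - 5*r + 4)/(r - 2)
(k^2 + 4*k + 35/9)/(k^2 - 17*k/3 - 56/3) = (k + 5/3)/(k - 8)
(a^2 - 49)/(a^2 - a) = (a^2 - 49)/(a*(a - 1))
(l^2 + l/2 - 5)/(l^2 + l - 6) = (l + 5/2)/(l + 3)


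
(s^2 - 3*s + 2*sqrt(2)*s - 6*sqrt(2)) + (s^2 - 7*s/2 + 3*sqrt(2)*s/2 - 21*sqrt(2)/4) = 2*s^2 - 13*s/2 + 7*sqrt(2)*s/2 - 45*sqrt(2)/4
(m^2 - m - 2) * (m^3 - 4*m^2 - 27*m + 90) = m^5 - 5*m^4 - 25*m^3 + 125*m^2 - 36*m - 180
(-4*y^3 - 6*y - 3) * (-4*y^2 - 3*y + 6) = 16*y^5 + 12*y^4 + 30*y^2 - 27*y - 18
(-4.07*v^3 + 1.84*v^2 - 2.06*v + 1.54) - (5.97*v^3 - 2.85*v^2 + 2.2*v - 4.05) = -10.04*v^3 + 4.69*v^2 - 4.26*v + 5.59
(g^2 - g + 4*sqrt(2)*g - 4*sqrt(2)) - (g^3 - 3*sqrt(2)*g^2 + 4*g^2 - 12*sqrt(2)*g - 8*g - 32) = -g^3 - 3*g^2 + 3*sqrt(2)*g^2 + 7*g + 16*sqrt(2)*g - 4*sqrt(2) + 32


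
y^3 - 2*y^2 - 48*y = y*(y - 8)*(y + 6)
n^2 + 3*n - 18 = (n - 3)*(n + 6)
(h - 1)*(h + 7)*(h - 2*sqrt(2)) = h^3 - 2*sqrt(2)*h^2 + 6*h^2 - 12*sqrt(2)*h - 7*h + 14*sqrt(2)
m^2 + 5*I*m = m*(m + 5*I)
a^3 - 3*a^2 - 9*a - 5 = (a - 5)*(a + 1)^2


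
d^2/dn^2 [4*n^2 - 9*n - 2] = 8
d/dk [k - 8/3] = 1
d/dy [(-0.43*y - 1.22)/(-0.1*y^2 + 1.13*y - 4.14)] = (-0.043*y^2 - 0.244*y + 3.1588)/(0.01*y^4 - 0.226*y^3 + 2.1049*y^2 - 9.3564*y + 17.1396)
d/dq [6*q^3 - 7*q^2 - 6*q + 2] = 18*q^2 - 14*q - 6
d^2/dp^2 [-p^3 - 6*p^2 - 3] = -6*p - 12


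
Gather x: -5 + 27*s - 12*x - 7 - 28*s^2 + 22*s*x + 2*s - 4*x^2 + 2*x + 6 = -28*s^2 + 29*s - 4*x^2 + x*(22*s - 10) - 6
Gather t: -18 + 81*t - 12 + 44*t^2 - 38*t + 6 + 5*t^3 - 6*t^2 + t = 5*t^3 + 38*t^2 + 44*t - 24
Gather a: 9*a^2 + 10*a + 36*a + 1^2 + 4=9*a^2 + 46*a + 5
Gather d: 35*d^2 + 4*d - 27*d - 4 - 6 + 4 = 35*d^2 - 23*d - 6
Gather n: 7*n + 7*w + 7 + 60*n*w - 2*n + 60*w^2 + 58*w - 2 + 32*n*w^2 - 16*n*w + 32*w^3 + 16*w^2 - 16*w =n*(32*w^2 + 44*w + 5) + 32*w^3 + 76*w^2 + 49*w + 5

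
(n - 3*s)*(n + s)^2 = n^3 - n^2*s - 5*n*s^2 - 3*s^3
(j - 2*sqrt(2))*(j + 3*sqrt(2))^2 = j^3 + 4*sqrt(2)*j^2 - 6*j - 36*sqrt(2)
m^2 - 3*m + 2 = (m - 2)*(m - 1)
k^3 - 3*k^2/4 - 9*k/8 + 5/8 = (k - 5/4)*(k - 1/2)*(k + 1)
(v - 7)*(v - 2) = v^2 - 9*v + 14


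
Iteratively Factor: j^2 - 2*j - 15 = (j - 5)*(j + 3)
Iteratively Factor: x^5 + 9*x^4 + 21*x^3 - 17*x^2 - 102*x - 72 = (x + 1)*(x^4 + 8*x^3 + 13*x^2 - 30*x - 72) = (x + 1)*(x + 3)*(x^3 + 5*x^2 - 2*x - 24) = (x + 1)*(x + 3)^2*(x^2 + 2*x - 8) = (x + 1)*(x + 3)^2*(x + 4)*(x - 2)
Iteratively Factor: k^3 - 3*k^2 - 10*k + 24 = (k - 4)*(k^2 + k - 6) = (k - 4)*(k + 3)*(k - 2)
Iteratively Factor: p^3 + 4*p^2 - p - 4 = (p - 1)*(p^2 + 5*p + 4) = (p - 1)*(p + 4)*(p + 1)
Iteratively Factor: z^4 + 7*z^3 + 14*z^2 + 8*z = (z)*(z^3 + 7*z^2 + 14*z + 8) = z*(z + 2)*(z^2 + 5*z + 4) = z*(z + 2)*(z + 4)*(z + 1)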